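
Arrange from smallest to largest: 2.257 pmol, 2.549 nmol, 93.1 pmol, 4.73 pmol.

2.257 pmol = 0.000000000002257 mol
2.549 nmol = 0.000000002549 mol
93.1 pmol = 0.0000000000931 mol
4.73 pmol = 0.00000000000473 mol

2.257 pmol < 4.73 pmol < 93.1 pmol < 2.549 nmol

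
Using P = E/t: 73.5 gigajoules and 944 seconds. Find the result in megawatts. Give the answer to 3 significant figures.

(73.5 × 10^9) / (944) = 0.07786 × 10^9 W

77.9 megawatts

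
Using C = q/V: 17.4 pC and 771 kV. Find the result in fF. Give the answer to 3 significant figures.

0.0226 fF

(17.4 × 10^-12) / (771 × 10^3) = 0.022568 × 10^-15 F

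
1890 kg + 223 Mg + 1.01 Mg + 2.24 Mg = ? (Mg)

In Mg:
  1890 kg = 1890e-3 Mg = 1.89
  223 Mg → 223
  1.01 Mg → 1.01
  2.24 Mg → 2.24
Sum: 1.89 + 223 + 1.01 + 2.24 = 228.14

228.14 Mg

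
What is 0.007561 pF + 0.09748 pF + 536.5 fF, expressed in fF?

In fF:
  0.007561 pF = 0.007561 × 10^3 fF = 7.561
  0.09748 pF = 0.09748 × 10^3 fF = 97.48
  536.5 fF → 536.5
Sum: 7.561 + 97.48 + 536.5 = 641.541

641.541 fF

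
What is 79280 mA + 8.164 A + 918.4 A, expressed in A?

In A:
  79280 mA = 79280 × 10⁻³ A = 79.28
  8.164 A → 8.164
  918.4 A → 918.4
Sum: 79.28 + 8.164 + 918.4 = 1005.844

1005.844 A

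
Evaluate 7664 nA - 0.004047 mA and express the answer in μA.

3.617 μA

In μA:
  7664 nA = 7664 × 10^-3 μA = 7.664
  0.004047 mA = 0.004047 × 10^3 μA = 4.047
Difference: 7.664 - 4.047 = 3.617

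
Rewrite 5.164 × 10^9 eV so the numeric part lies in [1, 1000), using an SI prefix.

= 5.164 × 10^9 eV; 10^9 is giga.

5.164 GeV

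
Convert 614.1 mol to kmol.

0.6141 kmol

(no prefix) = 1e0, kilo = 1e3; factor is 1e-3.
614.1 × 1e-3 = 0.6141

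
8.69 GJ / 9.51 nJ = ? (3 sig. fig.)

914000000000000000

(8.69 × 10^9) / (9.51 × 10^-9) = 0.9138 × 10^18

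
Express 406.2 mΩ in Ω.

milli = 1e-3, (no prefix) = 1e0; factor is 1e-3.
406.2 × 1e-3 = 0.4062

0.4062 Ω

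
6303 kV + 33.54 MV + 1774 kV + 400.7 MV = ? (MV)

In MV:
  6303 kV = 6303 × 10^-3 MV = 6.303
  33.54 MV → 33.54
  1774 kV = 1774 × 10^-3 MV = 1.774
  400.7 MV → 400.7
Sum: 6.303 + 33.54 + 1.774 + 400.7 = 442.317

442.317 MV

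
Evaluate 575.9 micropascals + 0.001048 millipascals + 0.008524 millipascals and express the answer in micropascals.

585.472 micropascals

In micropascals:
  575.9 micropascals → 575.9
  0.001048 millipascals = 0.001048 × 10^3 micropascals = 1.048
  0.008524 millipascals = 0.008524 × 10^3 micropascals = 8.524
Sum: 575.9 + 1.048 + 8.524 = 585.472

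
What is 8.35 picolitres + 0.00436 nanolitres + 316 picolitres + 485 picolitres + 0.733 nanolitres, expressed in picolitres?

1546.71 picolitres

In picolitres:
  8.35 picolitres → 8.35
  0.00436 nanolitres = 0.00436 × 10^3 picolitres = 4.36
  316 picolitres → 316
  485 picolitres → 485
  0.733 nanolitres = 0.733 × 10^3 picolitres = 733
Sum: 8.35 + 4.36 + 316 + 485 + 733 = 1546.71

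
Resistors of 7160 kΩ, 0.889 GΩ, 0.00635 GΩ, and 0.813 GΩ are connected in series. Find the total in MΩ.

In MΩ:
  7160 kΩ = 7160 × 10⁻³ MΩ = 7.16
  0.889 GΩ = 0.889 × 10³ MΩ = 889
  0.00635 GΩ = 0.00635 × 10³ MΩ = 6.35
  0.813 GΩ = 0.813 × 10³ MΩ = 813
Sum: 7.16 + 889 + 6.35 + 813 = 1715.51

1715.51 MΩ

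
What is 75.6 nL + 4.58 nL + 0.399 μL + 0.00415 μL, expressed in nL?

483.33 nL

In nL:
  75.6 nL → 75.6
  4.58 nL → 4.58
  0.399 μL = 0.399e3 nL = 399
  0.00415 μL = 0.00415e3 nL = 4.15
Sum: 75.6 + 4.58 + 399 + 4.15 = 483.33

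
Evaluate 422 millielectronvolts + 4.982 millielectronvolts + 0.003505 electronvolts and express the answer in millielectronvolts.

430.487 millielectronvolts

In millielectronvolts:
  422 millielectronvolts → 422
  4.982 millielectronvolts → 4.982
  0.003505 electronvolts = 0.003505 × 10³ millielectronvolts = 3.505
Sum: 422 + 4.982 + 3.505 = 430.487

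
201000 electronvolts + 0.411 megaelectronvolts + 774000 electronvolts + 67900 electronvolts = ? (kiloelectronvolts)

1453.9 kiloelectronvolts

In kiloelectronvolts:
  201000 electronvolts = 201000 × 10^-3 kiloelectronvolts = 201
  0.411 megaelectronvolts = 0.411 × 10^3 kiloelectronvolts = 411
  774000 electronvolts = 774000 × 10^-3 kiloelectronvolts = 774
  67900 electronvolts = 67900 × 10^-3 kiloelectronvolts = 67.9
Sum: 201 + 411 + 774 + 67.9 = 1453.9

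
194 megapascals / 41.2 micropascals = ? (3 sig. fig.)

(194 × 10^6) / (41.2 × 10^-6) = 4.709 × 10^12

4710000000000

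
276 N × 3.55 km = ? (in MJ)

0.9798 MJ

276 × 3.55e3 = 979.8e3 J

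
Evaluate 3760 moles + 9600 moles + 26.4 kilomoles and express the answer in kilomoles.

In kilomoles:
  3760 moles = 3760 × 10^-3 kilomoles = 3.76
  9600 moles = 9600 × 10^-3 kilomoles = 9.6
  26.4 kilomoles → 26.4
Sum: 3.76 + 9.6 + 26.4 = 39.76

39.76 kilomoles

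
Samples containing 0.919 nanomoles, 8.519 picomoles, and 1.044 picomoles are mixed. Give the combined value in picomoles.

928.563 picomoles

In picomoles:
  0.919 nanomoles = 0.919 × 10³ picomoles = 919
  8.519 picomoles → 8.519
  1.044 picomoles → 1.044
Sum: 919 + 8.519 + 1.044 = 928.563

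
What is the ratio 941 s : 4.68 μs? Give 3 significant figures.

(941) / (4.68 × 10⁻⁶) = 201.1 × 10⁶

201000000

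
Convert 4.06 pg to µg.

pico = 10⁻¹², micro = 10⁻⁶; factor is 10⁻⁶.
4.06 × 10⁻⁶ = 0.00000406

0.00000406 µg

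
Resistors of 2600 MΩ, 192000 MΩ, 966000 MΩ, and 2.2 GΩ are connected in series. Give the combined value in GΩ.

In GΩ:
  2600 MΩ = 2600 × 10^-3 GΩ = 2.6
  192000 MΩ = 192000 × 10^-3 GΩ = 192
  966000 MΩ = 966000 × 10^-3 GΩ = 966
  2.2 GΩ → 2.2
Sum: 2.6 + 192 + 966 + 2.2 = 1162.8

1162.8 GΩ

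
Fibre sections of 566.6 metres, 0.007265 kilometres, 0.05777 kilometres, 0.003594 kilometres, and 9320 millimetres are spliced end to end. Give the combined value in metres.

In metres:
  566.6 metres → 566.6
  0.007265 kilometres = 0.007265 × 10³ metres = 7.265
  0.05777 kilometres = 0.05777 × 10³ metres = 57.77
  0.003594 kilometres = 0.003594 × 10³ metres = 3.594
  9320 millimetres = 9320 × 10⁻³ metres = 9.32
Sum: 566.6 + 7.265 + 57.77 + 3.594 + 9.32 = 644.549

644.549 metres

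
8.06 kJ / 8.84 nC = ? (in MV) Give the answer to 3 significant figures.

(8.06 × 10^3) / (8.84 × 10^-9) = 0.91176 × 10^12 V

912000 MV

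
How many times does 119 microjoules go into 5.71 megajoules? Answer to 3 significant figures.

(5.71 × 10⁶) / (119 × 10⁻⁶) = 0.04798 × 10¹²

48000000000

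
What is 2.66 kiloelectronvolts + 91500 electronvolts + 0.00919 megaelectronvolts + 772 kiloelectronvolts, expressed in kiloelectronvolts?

875.35 kiloelectronvolts

In kiloelectronvolts:
  2.66 kiloelectronvolts → 2.66
  91500 electronvolts = 91500 × 10⁻³ kiloelectronvolts = 91.5
  0.00919 megaelectronvolts = 0.00919 × 10³ kiloelectronvolts = 9.19
  772 kiloelectronvolts → 772
Sum: 2.66 + 91.5 + 9.19 + 772 = 875.35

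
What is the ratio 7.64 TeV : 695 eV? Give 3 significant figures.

11000000000

(7.64 × 10¹²) / (695) = 0.01099 × 10¹²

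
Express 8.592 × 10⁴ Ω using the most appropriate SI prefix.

= 85.92 × 10³ Ω; 10³ is kilo.

85.92 kΩ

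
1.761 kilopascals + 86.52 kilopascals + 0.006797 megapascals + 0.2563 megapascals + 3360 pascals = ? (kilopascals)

354.738 kilopascals

In kilopascals:
  1.761 kilopascals → 1.761
  86.52 kilopascals → 86.52
  0.006797 megapascals = 0.006797 × 10^3 kilopascals = 6.797
  0.2563 megapascals = 0.2563 × 10^3 kilopascals = 256.3
  3360 pascals = 3360 × 10^-3 kilopascals = 3.36
Sum: 1.761 + 86.52 + 6.797 + 256.3 + 3.36 = 354.738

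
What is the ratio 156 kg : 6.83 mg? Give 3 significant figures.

22800000

(156 × 10³) / (6.83 × 10⁻³) = 22.84 × 10⁶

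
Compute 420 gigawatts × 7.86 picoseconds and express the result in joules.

3.3012 joules

420 × 10^9 × 7.86 × 10^-12 = 3301.2 × 10^-3 J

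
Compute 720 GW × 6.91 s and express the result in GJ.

4975.2 GJ

720e9 × 6.91 = 4975.2e9 J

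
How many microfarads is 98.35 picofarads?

pico = 10^-12, micro = 10^-6; factor is 10^-6.
98.35 × 10^-6 = 0.00009835

0.00009835 microfarads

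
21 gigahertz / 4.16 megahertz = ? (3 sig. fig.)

(21 × 10⁹) / (4.16 × 10⁶) = 5.048 × 10³

5050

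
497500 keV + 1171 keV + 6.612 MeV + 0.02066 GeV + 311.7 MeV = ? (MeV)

837.643 MeV

In MeV:
  497500 keV = 497500 × 10⁻³ MeV = 497.5
  1171 keV = 1171 × 10⁻³ MeV = 1.171
  6.612 MeV → 6.612
  0.02066 GeV = 0.02066 × 10³ MeV = 20.66
  311.7 MeV → 311.7
Sum: 497.5 + 1.171 + 6.612 + 20.66 + 311.7 = 837.643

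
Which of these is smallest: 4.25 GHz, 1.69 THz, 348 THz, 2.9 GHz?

2.9 GHz

4.25 GHz = 4250000000 Hz
1.69 THz = 1690000000000 Hz
348 THz = 348000000000000 Hz
2.9 GHz = 2900000000 Hz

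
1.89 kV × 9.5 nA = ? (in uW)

1.89e3 × 9.5e-9 = 17.955e-6 W

17.955 uW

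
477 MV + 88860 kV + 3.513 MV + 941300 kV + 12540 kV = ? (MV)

1523.213 MV

In MV:
  477 MV → 477
  88860 kV = 88860 × 10^-3 MV = 88.86
  3.513 MV → 3.513
  941300 kV = 941300 × 10^-3 MV = 941.3
  12540 kV = 12540 × 10^-3 MV = 12.54
Sum: 477 + 88.86 + 3.513 + 941.3 + 12.54 = 1523.213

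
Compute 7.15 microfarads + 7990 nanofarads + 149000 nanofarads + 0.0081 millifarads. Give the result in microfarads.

172.24 microfarads

In microfarads:
  7.15 microfarads → 7.15
  7990 nanofarads = 7990e-3 microfarads = 7.99
  149000 nanofarads = 149000e-3 microfarads = 149
  0.0081 millifarads = 0.0081e3 microfarads = 8.1
Sum: 7.15 + 7.99 + 149 + 8.1 = 172.24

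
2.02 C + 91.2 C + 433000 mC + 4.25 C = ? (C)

530.47 C

In C:
  2.02 C → 2.02
  91.2 C → 91.2
  433000 mC = 433000 × 10⁻³ C = 433
  4.25 C → 4.25
Sum: 2.02 + 91.2 + 433 + 4.25 = 530.47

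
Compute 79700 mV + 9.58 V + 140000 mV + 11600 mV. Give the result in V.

240.88 V

In V:
  79700 mV = 79700 × 10⁻³ V = 79.7
  9.58 V → 9.58
  140000 mV = 140000 × 10⁻³ V = 140
  11600 mV = 11600 × 10⁻³ V = 11.6
Sum: 79.7 + 9.58 + 140 + 11.6 = 240.88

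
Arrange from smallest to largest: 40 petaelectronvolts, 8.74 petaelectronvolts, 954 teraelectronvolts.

40 petaelectronvolts = 40000000000000000 electronvolts
8.74 petaelectronvolts = 8740000000000000 electronvolts
954 teraelectronvolts = 954000000000000 electronvolts

954 teraelectronvolts < 8.74 petaelectronvolts < 40 petaelectronvolts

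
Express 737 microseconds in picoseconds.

737000000 picoseconds

micro = 10^-6, pico = 10^-12; factor is 10^6.
737 × 10^6 = 737000000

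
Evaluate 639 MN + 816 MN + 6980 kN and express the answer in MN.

In MN:
  639 MN → 639
  816 MN → 816
  6980 kN = 6980e-3 MN = 6.98
Sum: 639 + 816 + 6.98 = 1461.98

1461.98 MN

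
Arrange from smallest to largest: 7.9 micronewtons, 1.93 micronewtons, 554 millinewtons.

1.93 micronewtons < 7.9 micronewtons < 554 millinewtons

7.9 micronewtons = 0.0000079 newtons
1.93 micronewtons = 0.00000193 newtons
554 millinewtons = 0.554 newtons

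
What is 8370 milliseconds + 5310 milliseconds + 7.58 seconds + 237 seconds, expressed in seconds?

258.26 seconds

In seconds:
  8370 milliseconds = 8370 × 10⁻³ seconds = 8.37
  5310 milliseconds = 5310 × 10⁻³ seconds = 5.31
  7.58 seconds → 7.58
  237 seconds → 237
Sum: 8.37 + 5.31 + 7.58 + 237 = 258.26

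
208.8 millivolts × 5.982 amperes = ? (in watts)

1.2490416 watts

208.8 × 10^-3 × 5.982 = 1249.0416 × 10^-3 W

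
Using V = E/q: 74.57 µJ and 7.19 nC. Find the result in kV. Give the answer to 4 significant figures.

10.37 kV

(74.57 × 10^-6) / (7.19 × 10^-9) = 10.3713 × 10^3 V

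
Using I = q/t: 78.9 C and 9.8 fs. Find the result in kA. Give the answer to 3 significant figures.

8050000000000 kA

(78.9) / (9.8 × 10⁻¹⁵) = 8.051 × 10¹⁵ A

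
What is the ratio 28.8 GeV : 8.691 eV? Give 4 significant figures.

3314000000

(28.8 × 10^9) / (8.691) = 3.3138 × 10^9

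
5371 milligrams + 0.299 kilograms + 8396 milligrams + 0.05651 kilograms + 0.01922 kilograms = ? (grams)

In grams:
  5371 milligrams = 5371 × 10⁻³ grams = 5.371
  0.299 kilograms = 0.299 × 10³ grams = 299
  8396 milligrams = 8396 × 10⁻³ grams = 8.396
  0.05651 kilograms = 0.05651 × 10³ grams = 56.51
  0.01922 kilograms = 0.01922 × 10³ grams = 19.22
Sum: 5.371 + 299 + 8.396 + 56.51 + 19.22 = 388.497

388.497 grams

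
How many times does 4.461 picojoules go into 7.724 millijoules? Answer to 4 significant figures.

1731000000

(7.724 × 10⁻³) / (4.461 × 10⁻¹²) = 1.7315 × 10⁹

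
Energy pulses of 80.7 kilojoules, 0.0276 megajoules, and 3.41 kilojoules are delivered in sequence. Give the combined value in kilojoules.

In kilojoules:
  80.7 kilojoules → 80.7
  0.0276 megajoules = 0.0276 × 10³ kilojoules = 27.6
  3.41 kilojoules → 3.41
Sum: 80.7 + 27.6 + 3.41 = 111.71

111.71 kilojoules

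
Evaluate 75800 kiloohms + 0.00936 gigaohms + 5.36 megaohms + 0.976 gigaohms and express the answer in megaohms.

1066.52 megaohms

In megaohms:
  75800 kiloohms = 75800 × 10^-3 megaohms = 75.8
  0.00936 gigaohms = 0.00936 × 10^3 megaohms = 9.36
  5.36 megaohms → 5.36
  0.976 gigaohms = 0.976 × 10^3 megaohms = 976
Sum: 75.8 + 9.36 + 5.36 + 976 = 1066.52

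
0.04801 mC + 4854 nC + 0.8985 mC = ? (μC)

In μC:
  0.04801 mC = 0.04801 × 10^3 μC = 48.01
  4854 nC = 4854 × 10^-3 μC = 4.854
  0.8985 mC = 0.8985 × 10^3 μC = 898.5
Sum: 48.01 + 4.854 + 898.5 = 951.364

951.364 μC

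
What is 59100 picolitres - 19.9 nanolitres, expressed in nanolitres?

In nanolitres:
  59100 picolitres = 59100 × 10^-3 nanolitres = 59.1
  19.9 nanolitres → 19.9
Difference: 59.1 - 19.9 = 39.2

39.2 nanolitres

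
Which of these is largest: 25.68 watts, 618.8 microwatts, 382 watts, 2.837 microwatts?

382 watts

25.68 watts = 25.68 watts
618.8 microwatts = 0.0006188 watts
382 watts = 382 watts
2.837 microwatts = 0.000002837 watts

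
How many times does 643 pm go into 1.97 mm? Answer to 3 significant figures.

(1.97 × 10^-3) / (643 × 10^-12) = 0.003064 × 10^9

3060000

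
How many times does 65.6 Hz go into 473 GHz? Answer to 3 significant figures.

7210000000

(473e9) / (65.6) = 7.21e9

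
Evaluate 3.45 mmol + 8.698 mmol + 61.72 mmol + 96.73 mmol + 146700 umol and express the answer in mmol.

In mmol:
  3.45 mmol → 3.45
  8.698 mmol → 8.698
  61.72 mmol → 61.72
  96.73 mmol → 96.73
  146700 umol = 146700 × 10⁻³ mmol = 146.7
Sum: 3.45 + 8.698 + 61.72 + 96.73 + 146.7 = 317.298

317.298 mmol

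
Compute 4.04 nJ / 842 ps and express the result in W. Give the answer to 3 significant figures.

(4.04 × 10⁻⁹) / (842 × 10⁻¹²) = 0.0047981 × 10³ W

4.80 W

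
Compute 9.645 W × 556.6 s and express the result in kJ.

5.368407 kJ

9.645 × 556.6 = 5368.407 J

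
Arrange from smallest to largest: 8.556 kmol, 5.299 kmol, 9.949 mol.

9.949 mol < 5.299 kmol < 8.556 kmol

8.556 kmol = 8556 mol
5.299 kmol = 5299 mol
9.949 mol = 9.949 mol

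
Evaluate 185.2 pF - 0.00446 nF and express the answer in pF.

180.74 pF

In pF:
  185.2 pF → 185.2
  0.00446 nF = 0.00446e3 pF = 4.46
Difference: 185.2 - 4.46 = 180.74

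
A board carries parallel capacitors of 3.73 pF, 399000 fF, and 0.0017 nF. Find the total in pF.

In pF:
  3.73 pF → 3.73
  399000 fF = 399000 × 10^-3 pF = 399
  0.0017 nF = 0.0017 × 10^3 pF = 1.7
Sum: 3.73 + 399 + 1.7 = 404.43

404.43 pF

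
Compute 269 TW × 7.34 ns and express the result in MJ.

1.97446 MJ

269 × 10^12 × 7.34 × 10^-9 = 1974.46 × 10^3 J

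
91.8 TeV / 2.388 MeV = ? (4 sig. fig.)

38440000

(91.8 × 10^12) / (2.388 × 10^6) = 38.442 × 10^6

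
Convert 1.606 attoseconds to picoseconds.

atto = 10^-18, pico = 10^-12; factor is 10^-6.
1.606 × 10^-6 = 0.000001606

0.000001606 picoseconds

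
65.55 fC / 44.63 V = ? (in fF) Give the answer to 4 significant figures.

1.469 fF

(65.55 × 10^-15) / (44.63) = 1.46874 × 10^-15 F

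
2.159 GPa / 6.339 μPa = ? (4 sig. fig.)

340600000000000

(2.159e9) / (6.339e-6) = 0.34059e15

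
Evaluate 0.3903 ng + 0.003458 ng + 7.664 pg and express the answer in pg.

401.422 pg

In pg:
  0.3903 ng = 0.3903e3 pg = 390.3
  0.003458 ng = 0.003458e3 pg = 3.458
  7.664 pg → 7.664
Sum: 390.3 + 3.458 + 7.664 = 401.422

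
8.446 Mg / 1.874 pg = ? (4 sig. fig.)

(8.446e6) / (1.874e-12) = 4.5069e18

4507000000000000000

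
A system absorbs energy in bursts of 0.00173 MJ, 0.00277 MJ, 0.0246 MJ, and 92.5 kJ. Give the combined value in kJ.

In kJ:
  0.00173 MJ = 0.00173 × 10³ kJ = 1.73
  0.00277 MJ = 0.00277 × 10³ kJ = 2.77
  0.0246 MJ = 0.0246 × 10³ kJ = 24.6
  92.5 kJ → 92.5
Sum: 1.73 + 2.77 + 24.6 + 92.5 = 121.6

121.6 kJ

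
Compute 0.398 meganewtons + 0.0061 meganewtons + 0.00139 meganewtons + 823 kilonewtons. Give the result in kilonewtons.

In kilonewtons:
  0.398 meganewtons = 0.398e3 kilonewtons = 398
  0.0061 meganewtons = 0.0061e3 kilonewtons = 6.1
  0.00139 meganewtons = 0.00139e3 kilonewtons = 1.39
  823 kilonewtons → 823
Sum: 398 + 6.1 + 1.39 + 823 = 1228.49

1228.49 kilonewtons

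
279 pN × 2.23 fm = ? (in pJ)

0.00000000000062217 pJ

279e-12 × 2.23e-15 = 622.17e-27 J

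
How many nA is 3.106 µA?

micro = 10^-6, nano = 10^-9; factor is 10^3.
3.106 × 10^3 = 3106

3106 nA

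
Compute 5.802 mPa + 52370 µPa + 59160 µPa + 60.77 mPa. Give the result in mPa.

178.102 mPa

In mPa:
  5.802 mPa → 5.802
  52370 µPa = 52370 × 10⁻³ mPa = 52.37
  59160 µPa = 59160 × 10⁻³ mPa = 59.16
  60.77 mPa → 60.77
Sum: 5.802 + 52.37 + 59.16 + 60.77 = 178.102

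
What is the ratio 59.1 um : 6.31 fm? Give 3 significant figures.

9370000000

(59.1e-6) / (6.31e-15) = 9.366e9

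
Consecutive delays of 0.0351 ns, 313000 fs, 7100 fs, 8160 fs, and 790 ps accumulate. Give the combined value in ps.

In ps:
  0.0351 ns = 0.0351 × 10³ ps = 35.1
  313000 fs = 313000 × 10⁻³ ps = 313
  7100 fs = 7100 × 10⁻³ ps = 7.1
  8160 fs = 8160 × 10⁻³ ps = 8.16
  790 ps → 790
Sum: 35.1 + 313 + 7.1 + 8.16 + 790 = 1153.36

1153.36 ps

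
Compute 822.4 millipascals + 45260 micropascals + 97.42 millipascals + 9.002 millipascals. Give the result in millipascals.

In millipascals:
  822.4 millipascals → 822.4
  45260 micropascals = 45260 × 10^-3 millipascals = 45.26
  97.42 millipascals → 97.42
  9.002 millipascals → 9.002
Sum: 822.4 + 45.26 + 97.42 + 9.002 = 974.082

974.082 millipascals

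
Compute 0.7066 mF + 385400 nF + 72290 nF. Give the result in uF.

1164.29 uF

In uF:
  0.7066 mF = 0.7066 × 10³ uF = 706.6
  385400 nF = 385400 × 10⁻³ uF = 385.4
  72290 nF = 72290 × 10⁻³ uF = 72.29
Sum: 706.6 + 385.4 + 72.29 = 1164.29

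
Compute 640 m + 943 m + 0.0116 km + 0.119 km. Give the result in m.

In m:
  640 m → 640
  943 m → 943
  0.0116 km = 0.0116 × 10³ m = 11.6
  0.119 km = 0.119 × 10³ m = 119
Sum: 640 + 943 + 11.6 + 119 = 1713.6

1713.6 m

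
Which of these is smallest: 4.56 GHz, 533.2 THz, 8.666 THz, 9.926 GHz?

4.56 GHz = 4560000000 Hz
533.2 THz = 533200000000000 Hz
8.666 THz = 8666000000000 Hz
9.926 GHz = 9926000000 Hz

4.56 GHz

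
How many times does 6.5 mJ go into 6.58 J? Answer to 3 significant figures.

(6.58) / (6.5 × 10^-3) = 1.012 × 10^3

1010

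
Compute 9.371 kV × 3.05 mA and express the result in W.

28.58155 W

9.371 × 10^3 × 3.05 × 10^-3 = 28.58155 W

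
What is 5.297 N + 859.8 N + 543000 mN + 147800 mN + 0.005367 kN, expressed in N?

In N:
  5.297 N → 5.297
  859.8 N → 859.8
  543000 mN = 543000e-3 N = 543
  147800 mN = 147800e-3 N = 147.8
  0.005367 kN = 0.005367e3 N = 5.367
Sum: 5.297 + 859.8 + 543 + 147.8 + 5.367 = 1561.264

1561.264 N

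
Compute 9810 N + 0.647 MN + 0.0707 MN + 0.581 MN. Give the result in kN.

In kN:
  9810 N = 9810e-3 kN = 9.81
  0.647 MN = 0.647e3 kN = 647
  0.0707 MN = 0.0707e3 kN = 70.7
  0.581 MN = 0.581e3 kN = 581
Sum: 9.81 + 647 + 70.7 + 581 = 1308.51

1308.51 kN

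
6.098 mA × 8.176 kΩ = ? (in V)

6.098 × 10^-3 × 8.176 × 10^3 = 49.857248 V

49.857248 V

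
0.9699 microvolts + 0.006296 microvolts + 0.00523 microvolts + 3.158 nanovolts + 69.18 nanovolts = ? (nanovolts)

In nanovolts:
  0.9699 microvolts = 0.9699e3 nanovolts = 969.9
  0.006296 microvolts = 0.006296e3 nanovolts = 6.296
  0.00523 microvolts = 0.00523e3 nanovolts = 5.23
  3.158 nanovolts → 3.158
  69.18 nanovolts → 69.18
Sum: 969.9 + 6.296 + 5.23 + 3.158 + 69.18 = 1053.764

1053.764 nanovolts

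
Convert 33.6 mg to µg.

33600 µg

milli = 1e-3, micro = 1e-6; factor is 1e3.
33.6 × 1e3 = 33600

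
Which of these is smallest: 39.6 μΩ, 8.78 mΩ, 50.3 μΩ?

39.6 μΩ = 0.0000396 Ω
8.78 mΩ = 0.00878 Ω
50.3 μΩ = 0.0000503 Ω

39.6 μΩ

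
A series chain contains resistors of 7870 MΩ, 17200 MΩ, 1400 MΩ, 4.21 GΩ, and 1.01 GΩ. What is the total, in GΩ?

31.69 GΩ

In GΩ:
  7870 MΩ = 7870 × 10^-3 GΩ = 7.87
  17200 MΩ = 17200 × 10^-3 GΩ = 17.2
  1400 MΩ = 1400 × 10^-3 GΩ = 1.4
  4.21 GΩ → 4.21
  1.01 GΩ → 1.01
Sum: 7.87 + 17.2 + 1.4 + 4.21 + 1.01 = 31.69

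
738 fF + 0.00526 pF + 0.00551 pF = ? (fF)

748.77 fF

In fF:
  738 fF → 738
  0.00526 pF = 0.00526 × 10³ fF = 5.26
  0.00551 pF = 0.00551 × 10³ fF = 5.51
Sum: 738 + 5.26 + 5.51 = 748.77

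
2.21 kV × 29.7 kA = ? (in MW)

2.21 × 10³ × 29.7 × 10³ = 65.637 × 10⁶ W

65.637 MW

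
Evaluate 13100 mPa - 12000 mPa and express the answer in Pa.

In Pa:
  13100 mPa = 13100 × 10⁻³ Pa = 13.1
  12000 mPa = 12000 × 10⁻³ Pa = 12
Difference: 13.1 - 12 = 1.1

1.1 Pa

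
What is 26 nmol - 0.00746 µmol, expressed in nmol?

18.54 nmol

In nmol:
  26 nmol → 26
  0.00746 µmol = 0.00746 × 10^3 nmol = 7.46
Difference: 26 - 7.46 = 18.54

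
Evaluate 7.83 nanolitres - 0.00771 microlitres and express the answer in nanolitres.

0.12 nanolitres

In nanolitres:
  7.83 nanolitres → 7.83
  0.00771 microlitres = 0.00771 × 10^3 nanolitres = 7.71
Difference: 7.83 - 7.71 = 0.12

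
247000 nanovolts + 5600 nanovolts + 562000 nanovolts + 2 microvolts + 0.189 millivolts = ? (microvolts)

In microvolts:
  247000 nanovolts = 247000e-3 microvolts = 247
  5600 nanovolts = 5600e-3 microvolts = 5.6
  562000 nanovolts = 562000e-3 microvolts = 562
  2 microvolts → 2
  0.189 millivolts = 0.189e3 microvolts = 189
Sum: 247 + 5.6 + 562 + 2 + 189 = 1005.6

1005.6 microvolts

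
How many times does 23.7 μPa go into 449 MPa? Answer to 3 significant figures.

18900000000000

(449 × 10^6) / (23.7 × 10^-6) = 18.95 × 10^12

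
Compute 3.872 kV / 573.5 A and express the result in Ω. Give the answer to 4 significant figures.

(3.872e3) / (573.5) = 0.00675153e3 Ω

6.752 Ω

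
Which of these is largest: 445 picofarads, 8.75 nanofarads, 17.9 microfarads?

17.9 microfarads

445 picofarads = 0.000000000445 farads
8.75 nanofarads = 0.00000000875 farads
17.9 microfarads = 0.0000179 farads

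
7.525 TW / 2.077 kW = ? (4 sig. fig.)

(7.525e12) / (2.077e3) = 3.623e9

3623000000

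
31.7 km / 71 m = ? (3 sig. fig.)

(31.7 × 10^3) / (71) = 0.4465 × 10^3

446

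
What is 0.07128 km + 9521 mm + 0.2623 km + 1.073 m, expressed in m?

In m:
  0.07128 km = 0.07128 × 10³ m = 71.28
  9521 mm = 9521 × 10⁻³ m = 9.521
  0.2623 km = 0.2623 × 10³ m = 262.3
  1.073 m → 1.073
Sum: 71.28 + 9.521 + 262.3 + 1.073 = 344.174

344.174 m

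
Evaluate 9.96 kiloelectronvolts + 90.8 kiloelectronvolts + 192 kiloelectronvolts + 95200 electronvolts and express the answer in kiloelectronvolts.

In kiloelectronvolts:
  9.96 kiloelectronvolts → 9.96
  90.8 kiloelectronvolts → 90.8
  192 kiloelectronvolts → 192
  95200 electronvolts = 95200 × 10⁻³ kiloelectronvolts = 95.2
Sum: 9.96 + 90.8 + 192 + 95.2 = 387.96

387.96 kiloelectronvolts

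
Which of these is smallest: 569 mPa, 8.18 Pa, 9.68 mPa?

569 mPa = 0.569 Pa
8.18 Pa = 8.18 Pa
9.68 mPa = 0.00968 Pa

9.68 mPa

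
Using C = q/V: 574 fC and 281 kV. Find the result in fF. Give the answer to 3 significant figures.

0.00204 fF

(574e-15) / (281e3) = 2.0427e-18 F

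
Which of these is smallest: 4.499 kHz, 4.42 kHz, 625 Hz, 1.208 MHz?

625 Hz

4.499 kHz = 4499 Hz
4.42 kHz = 4420 Hz
625 Hz = 625 Hz
1.208 MHz = 1208000 Hz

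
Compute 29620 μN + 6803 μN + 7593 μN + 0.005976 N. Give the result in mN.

49.992 mN

In mN:
  29620 μN = 29620 × 10⁻³ mN = 29.62
  6803 μN = 6803 × 10⁻³ mN = 6.803
  7593 μN = 7593 × 10⁻³ mN = 7.593
  0.005976 N = 0.005976 × 10³ mN = 5.976
Sum: 29.62 + 6.803 + 7.593 + 5.976 = 49.992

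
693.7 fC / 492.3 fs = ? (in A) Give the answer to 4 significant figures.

(693.7e-15) / (492.3e-15) = 1.4091 A

1.409 A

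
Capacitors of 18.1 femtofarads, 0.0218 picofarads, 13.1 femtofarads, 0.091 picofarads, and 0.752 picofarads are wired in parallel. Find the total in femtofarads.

896 femtofarads

In femtofarads:
  18.1 femtofarads → 18.1
  0.0218 picofarads = 0.0218 × 10^3 femtofarads = 21.8
  13.1 femtofarads → 13.1
  0.091 picofarads = 0.091 × 10^3 femtofarads = 91
  0.752 picofarads = 0.752 × 10^3 femtofarads = 752
Sum: 18.1 + 21.8 + 13.1 + 91 + 752 = 896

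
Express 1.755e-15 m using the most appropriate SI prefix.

1.755 fm

= 1.755e-15 m; 1e-15 is femto.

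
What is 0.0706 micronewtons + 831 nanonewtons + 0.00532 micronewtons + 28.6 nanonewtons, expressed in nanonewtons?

935.52 nanonewtons

In nanonewtons:
  0.0706 micronewtons = 0.0706 × 10³ nanonewtons = 70.6
  831 nanonewtons → 831
  0.00532 micronewtons = 0.00532 × 10³ nanonewtons = 5.32
  28.6 nanonewtons → 28.6
Sum: 70.6 + 831 + 5.32 + 28.6 = 935.52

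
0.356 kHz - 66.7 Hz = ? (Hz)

289.3 Hz

In Hz:
  0.356 kHz = 0.356 × 10³ Hz = 356
  66.7 Hz → 66.7
Difference: 356 - 66.7 = 289.3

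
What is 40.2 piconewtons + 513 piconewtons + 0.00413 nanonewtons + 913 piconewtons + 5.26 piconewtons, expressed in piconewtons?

In piconewtons:
  40.2 piconewtons → 40.2
  513 piconewtons → 513
  0.00413 nanonewtons = 0.00413 × 10^3 piconewtons = 4.13
  913 piconewtons → 913
  5.26 piconewtons → 5.26
Sum: 40.2 + 513 + 4.13 + 913 + 5.26 = 1475.59

1475.59 piconewtons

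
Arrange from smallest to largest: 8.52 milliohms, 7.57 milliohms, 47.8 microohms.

47.8 microohms < 7.57 milliohms < 8.52 milliohms

8.52 milliohms = 0.00852 ohms
7.57 milliohms = 0.00757 ohms
47.8 microohms = 0.0000478 ohms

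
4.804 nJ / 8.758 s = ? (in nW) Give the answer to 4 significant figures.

0.5485 nW

(4.804 × 10⁻⁹) / (8.758) = 0.548527 × 10⁻⁹ W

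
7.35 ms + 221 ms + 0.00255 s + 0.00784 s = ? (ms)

In ms:
  7.35 ms → 7.35
  221 ms → 221
  0.00255 s = 0.00255 × 10^3 ms = 2.55
  0.00784 s = 0.00784 × 10^3 ms = 7.84
Sum: 7.35 + 221 + 2.55 + 7.84 = 238.74

238.74 ms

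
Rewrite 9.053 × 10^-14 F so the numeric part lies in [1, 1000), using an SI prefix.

= 90.53 × 10^-15 F; 10^-15 is femto.

90.53 fF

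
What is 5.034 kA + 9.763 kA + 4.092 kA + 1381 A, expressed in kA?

20.27 kA

In kA:
  5.034 kA → 5.034
  9.763 kA → 9.763
  4.092 kA → 4.092
  1381 A = 1381 × 10⁻³ kA = 1.381
Sum: 5.034 + 9.763 + 4.092 + 1.381 = 20.27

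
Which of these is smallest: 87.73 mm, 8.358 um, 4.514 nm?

4.514 nm

87.73 mm = 0.08773 m
8.358 um = 0.000008358 m
4.514 nm = 0.000000004514 m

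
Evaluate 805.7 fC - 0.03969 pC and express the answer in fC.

766.01 fC

In fC:
  805.7 fC → 805.7
  0.03969 pC = 0.03969 × 10^3 fC = 39.69
Difference: 805.7 - 39.69 = 766.01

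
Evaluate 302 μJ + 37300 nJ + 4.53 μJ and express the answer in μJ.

In μJ:
  302 μJ → 302
  37300 nJ = 37300 × 10^-3 μJ = 37.3
  4.53 μJ → 4.53
Sum: 302 + 37.3 + 4.53 = 343.83

343.83 μJ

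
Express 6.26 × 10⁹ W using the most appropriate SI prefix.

6.26 GW

= 6.26 × 10⁹ W; 10⁹ is giga.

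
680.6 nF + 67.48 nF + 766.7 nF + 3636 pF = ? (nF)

1518.416 nF

In nF:
  680.6 nF → 680.6
  67.48 nF → 67.48
  766.7 nF → 766.7
  3636 pF = 3636 × 10^-3 nF = 3.636
Sum: 680.6 + 67.48 + 766.7 + 3.636 = 1518.416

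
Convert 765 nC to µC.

0.765 µC

nano = 10⁻⁹, micro = 10⁻⁶; factor is 10⁻³.
765 × 10⁻³ = 0.765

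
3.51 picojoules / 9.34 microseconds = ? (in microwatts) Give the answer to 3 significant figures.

0.376 microwatts

(3.51 × 10⁻¹²) / (9.34 × 10⁻⁶) = 0.3758 × 10⁻⁶ W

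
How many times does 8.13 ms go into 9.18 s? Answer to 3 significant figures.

1130

(9.18) / (8.13 × 10⁻³) = 1.129 × 10³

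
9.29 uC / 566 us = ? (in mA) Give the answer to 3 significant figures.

(9.29 × 10^-6) / (566 × 10^-6) = 0.016413 A

16.4 mA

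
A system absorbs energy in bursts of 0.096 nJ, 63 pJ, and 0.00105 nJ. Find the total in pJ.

160.05 pJ

In pJ:
  0.096 nJ = 0.096e3 pJ = 96
  63 pJ → 63
  0.00105 nJ = 0.00105e3 pJ = 1.05
Sum: 96 + 63 + 1.05 = 160.05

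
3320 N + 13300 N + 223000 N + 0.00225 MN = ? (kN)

241.87 kN

In kN:
  3320 N = 3320 × 10^-3 kN = 3.32
  13300 N = 13300 × 10^-3 kN = 13.3
  223000 N = 223000 × 10^-3 kN = 223
  0.00225 MN = 0.00225 × 10^3 kN = 2.25
Sum: 3.32 + 13.3 + 223 + 2.25 = 241.87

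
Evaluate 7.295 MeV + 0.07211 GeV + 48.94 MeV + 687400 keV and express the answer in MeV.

In MeV:
  7.295 MeV → 7.295
  0.07211 GeV = 0.07211 × 10^3 MeV = 72.11
  48.94 MeV → 48.94
  687400 keV = 687400 × 10^-3 MeV = 687.4
Sum: 7.295 + 72.11 + 48.94 + 687.4 = 815.745

815.745 MeV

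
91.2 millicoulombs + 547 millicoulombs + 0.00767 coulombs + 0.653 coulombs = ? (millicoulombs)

1298.87 millicoulombs

In millicoulombs:
  91.2 millicoulombs → 91.2
  547 millicoulombs → 547
  0.00767 coulombs = 0.00767 × 10³ millicoulombs = 7.67
  0.653 coulombs = 0.653 × 10³ millicoulombs = 653
Sum: 91.2 + 547 + 7.67 + 653 = 1298.87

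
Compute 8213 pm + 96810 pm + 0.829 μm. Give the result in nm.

In nm:
  8213 pm = 8213 × 10⁻³ nm = 8.213
  96810 pm = 96810 × 10⁻³ nm = 96.81
  0.829 μm = 0.829 × 10³ nm = 829
Sum: 8.213 + 96.81 + 829 = 934.023

934.023 nm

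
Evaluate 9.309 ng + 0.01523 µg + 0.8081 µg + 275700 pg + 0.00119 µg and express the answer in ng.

In ng:
  9.309 ng → 9.309
  0.01523 µg = 0.01523 × 10³ ng = 15.23
  0.8081 µg = 0.8081 × 10³ ng = 808.1
  275700 pg = 275700 × 10⁻³ ng = 275.7
  0.00119 µg = 0.00119 × 10³ ng = 1.19
Sum: 9.309 + 15.23 + 808.1 + 275.7 + 1.19 = 1109.529

1109.529 ng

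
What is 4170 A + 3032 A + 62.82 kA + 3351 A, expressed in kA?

In kA:
  4170 A = 4170e-3 kA = 4.17
  3032 A = 3032e-3 kA = 3.032
  62.82 kA → 62.82
  3351 A = 3351e-3 kA = 3.351
Sum: 4.17 + 3.032 + 62.82 + 3.351 = 73.373

73.373 kA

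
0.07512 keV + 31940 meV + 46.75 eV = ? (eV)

153.81 eV

In eV:
  0.07512 keV = 0.07512e3 eV = 75.12
  31940 meV = 31940e-3 eV = 31.94
  46.75 eV → 46.75
Sum: 75.12 + 31.94 + 46.75 = 153.81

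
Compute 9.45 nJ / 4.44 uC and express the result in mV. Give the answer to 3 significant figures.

(9.45 × 10^-9) / (4.44 × 10^-6) = 2.1284 × 10^-3 V

2.13 mV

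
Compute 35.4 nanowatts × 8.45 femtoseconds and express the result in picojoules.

35.4 × 10^-9 × 8.45 × 10^-15 = 299.13 × 10^-24 J

0.00000000029913 picojoules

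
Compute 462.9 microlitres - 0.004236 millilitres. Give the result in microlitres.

458.664 microlitres

In microlitres:
  462.9 microlitres → 462.9
  0.004236 millilitres = 0.004236e3 microlitres = 4.236
Difference: 462.9 - 4.236 = 458.664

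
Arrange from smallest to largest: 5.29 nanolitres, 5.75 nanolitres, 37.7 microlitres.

5.29 nanolitres = 0.00000000529 litres
5.75 nanolitres = 0.00000000575 litres
37.7 microlitres = 0.0000377 litres

5.29 nanolitres < 5.75 nanolitres < 37.7 microlitres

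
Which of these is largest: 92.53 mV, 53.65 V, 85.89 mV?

53.65 V

92.53 mV = 0.09253 V
53.65 V = 53.65 V
85.89 mV = 0.08589 V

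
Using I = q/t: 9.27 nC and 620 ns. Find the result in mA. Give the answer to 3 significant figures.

15.0 mA

(9.27e-9) / (620e-9) = 0.014952 A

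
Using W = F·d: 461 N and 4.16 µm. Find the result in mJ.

1.91776 mJ

461 × 4.16e-6 = 1917.76e-6 J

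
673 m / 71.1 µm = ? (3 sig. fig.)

(673) / (71.1e-6) = 9.466e6

9470000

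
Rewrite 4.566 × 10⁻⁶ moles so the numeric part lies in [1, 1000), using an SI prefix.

4.566 micromoles

= 4.566 × 10⁻⁶ moles; 10⁻⁶ is micro.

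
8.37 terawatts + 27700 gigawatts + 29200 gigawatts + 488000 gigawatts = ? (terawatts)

553.27 terawatts

In terawatts:
  8.37 terawatts → 8.37
  27700 gigawatts = 27700 × 10⁻³ terawatts = 27.7
  29200 gigawatts = 29200 × 10⁻³ terawatts = 29.2
  488000 gigawatts = 488000 × 10⁻³ terawatts = 488
Sum: 8.37 + 27.7 + 29.2 + 488 = 553.27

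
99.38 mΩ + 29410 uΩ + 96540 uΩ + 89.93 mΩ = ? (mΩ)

In mΩ:
  99.38 mΩ → 99.38
  29410 uΩ = 29410e-3 mΩ = 29.41
  96540 uΩ = 96540e-3 mΩ = 96.54
  89.93 mΩ → 89.93
Sum: 99.38 + 29.41 + 96.54 + 89.93 = 315.26

315.26 mΩ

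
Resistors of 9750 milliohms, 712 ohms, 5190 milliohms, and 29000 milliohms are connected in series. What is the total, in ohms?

In ohms:
  9750 milliohms = 9750 × 10⁻³ ohms = 9.75
  712 ohms → 712
  5190 milliohms = 5190 × 10⁻³ ohms = 5.19
  29000 milliohms = 29000 × 10⁻³ ohms = 29
Sum: 9.75 + 712 + 5.19 + 29 = 755.94

755.94 ohms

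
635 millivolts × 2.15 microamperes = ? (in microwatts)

635e-3 × 2.15e-6 = 1365.25e-9 W

1.36525 microwatts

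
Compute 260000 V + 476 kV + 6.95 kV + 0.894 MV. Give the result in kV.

In kV:
  260000 V = 260000e-3 kV = 260
  476 kV → 476
  6.95 kV → 6.95
  0.894 MV = 0.894e3 kV = 894
Sum: 260 + 476 + 6.95 + 894 = 1636.95

1636.95 kV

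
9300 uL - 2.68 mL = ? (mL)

In mL:
  9300 uL = 9300 × 10^-3 mL = 9.3
  2.68 mL → 2.68
Difference: 9.3 - 2.68 = 6.62

6.62 mL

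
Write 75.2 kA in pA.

75200000000000000 pA

kilo = 10³, pico = 10⁻¹²; factor is 10¹⁵.
75.2 × 10¹⁵ = 75200000000000000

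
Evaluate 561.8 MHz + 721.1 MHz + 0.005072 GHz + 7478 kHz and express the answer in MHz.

In MHz:
  561.8 MHz → 561.8
  721.1 MHz → 721.1
  0.005072 GHz = 0.005072 × 10^3 MHz = 5.072
  7478 kHz = 7478 × 10^-3 MHz = 7.478
Sum: 561.8 + 721.1 + 5.072 + 7.478 = 1295.45

1295.45 MHz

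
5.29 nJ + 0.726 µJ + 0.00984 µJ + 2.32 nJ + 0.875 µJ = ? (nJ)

In nJ:
  5.29 nJ → 5.29
  0.726 µJ = 0.726e3 nJ = 726
  0.00984 µJ = 0.00984e3 nJ = 9.84
  2.32 nJ → 2.32
  0.875 µJ = 0.875e3 nJ = 875
Sum: 5.29 + 726 + 9.84 + 2.32 + 875 = 1618.45

1618.45 nJ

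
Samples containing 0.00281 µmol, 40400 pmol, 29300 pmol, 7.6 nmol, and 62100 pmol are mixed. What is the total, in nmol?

In nmol:
  0.00281 µmol = 0.00281 × 10^3 nmol = 2.81
  40400 pmol = 40400 × 10^-3 nmol = 40.4
  29300 pmol = 29300 × 10^-3 nmol = 29.3
  7.6 nmol → 7.6
  62100 pmol = 62100 × 10^-3 nmol = 62.1
Sum: 2.81 + 40.4 + 29.3 + 7.6 + 62.1 = 142.21

142.21 nmol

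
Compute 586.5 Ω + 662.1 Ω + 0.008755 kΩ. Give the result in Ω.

In Ω:
  586.5 Ω → 586.5
  662.1 Ω → 662.1
  0.008755 kΩ = 0.008755e3 Ω = 8.755
Sum: 586.5 + 662.1 + 8.755 = 1257.355

1257.355 Ω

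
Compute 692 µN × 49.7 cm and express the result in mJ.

0.343924 mJ

692 × 10⁻⁶ × 49.7 × 10⁻² = 34392.4 × 10⁻⁸ J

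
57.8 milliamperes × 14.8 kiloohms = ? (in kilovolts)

0.85544 kilovolts

57.8 × 10^-3 × 14.8 × 10^3 = 855.44 V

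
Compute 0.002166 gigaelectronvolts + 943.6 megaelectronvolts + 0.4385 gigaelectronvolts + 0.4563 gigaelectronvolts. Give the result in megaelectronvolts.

In megaelectronvolts:
  0.002166 gigaelectronvolts = 0.002166 × 10^3 megaelectronvolts = 2.166
  943.6 megaelectronvolts → 943.6
  0.4385 gigaelectronvolts = 0.4385 × 10^3 megaelectronvolts = 438.5
  0.4563 gigaelectronvolts = 0.4563 × 10^3 megaelectronvolts = 456.3
Sum: 2.166 + 943.6 + 438.5 + 456.3 = 1840.566

1840.566 megaelectronvolts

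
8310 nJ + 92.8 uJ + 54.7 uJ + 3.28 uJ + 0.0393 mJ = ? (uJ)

In uJ:
  8310 nJ = 8310e-3 uJ = 8.31
  92.8 uJ → 92.8
  54.7 uJ → 54.7
  3.28 uJ → 3.28
  0.0393 mJ = 0.0393e3 uJ = 39.3
Sum: 8.31 + 92.8 + 54.7 + 3.28 + 39.3 = 198.39

198.39 uJ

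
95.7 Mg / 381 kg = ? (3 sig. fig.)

251

(95.7 × 10⁶) / (381 × 10³) = 0.2512 × 10³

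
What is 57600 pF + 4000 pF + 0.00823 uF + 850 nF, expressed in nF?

In nF:
  57600 pF = 57600e-3 nF = 57.6
  4000 pF = 4000e-3 nF = 4
  0.00823 uF = 0.00823e3 nF = 8.23
  850 nF → 850
Sum: 57.6 + 4 + 8.23 + 850 = 919.83

919.83 nF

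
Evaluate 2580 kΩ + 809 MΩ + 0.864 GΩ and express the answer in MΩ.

1675.58 MΩ

In MΩ:
  2580 kΩ = 2580e-3 MΩ = 2.58
  809 MΩ → 809
  0.864 GΩ = 0.864e3 MΩ = 864
Sum: 2.58 + 809 + 864 = 1675.58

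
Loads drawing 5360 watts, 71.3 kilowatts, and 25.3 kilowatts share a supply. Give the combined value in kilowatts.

In kilowatts:
  5360 watts = 5360 × 10^-3 kilowatts = 5.36
  71.3 kilowatts → 71.3
  25.3 kilowatts → 25.3
Sum: 5.36 + 71.3 + 25.3 = 101.96

101.96 kilowatts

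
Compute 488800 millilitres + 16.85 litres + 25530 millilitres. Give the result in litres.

531.18 litres

In litres:
  488800 millilitres = 488800 × 10⁻³ litres = 488.8
  16.85 litres → 16.85
  25530 millilitres = 25530 × 10⁻³ litres = 25.53
Sum: 488.8 + 16.85 + 25.53 = 531.18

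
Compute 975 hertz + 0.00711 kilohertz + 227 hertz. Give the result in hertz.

In hertz:
  975 hertz → 975
  0.00711 kilohertz = 0.00711 × 10^3 hertz = 7.11
  227 hertz → 227
Sum: 975 + 7.11 + 227 = 1209.11

1209.11 hertz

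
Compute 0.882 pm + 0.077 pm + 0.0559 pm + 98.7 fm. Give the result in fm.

In fm:
  0.882 pm = 0.882 × 10³ fm = 882
  0.077 pm = 0.077 × 10³ fm = 77
  0.0559 pm = 0.0559 × 10³ fm = 55.9
  98.7 fm → 98.7
Sum: 882 + 77 + 55.9 + 98.7 = 1113.6

1113.6 fm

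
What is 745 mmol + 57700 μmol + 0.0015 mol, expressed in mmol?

In mmol:
  745 mmol → 745
  57700 μmol = 57700 × 10^-3 mmol = 57.7
  0.0015 mol = 0.0015 × 10^3 mmol = 1.5
Sum: 745 + 57.7 + 1.5 = 804.2

804.2 mmol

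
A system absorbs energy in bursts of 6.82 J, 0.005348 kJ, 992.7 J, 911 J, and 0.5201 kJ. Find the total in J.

In J:
  6.82 J → 6.82
  0.005348 kJ = 0.005348 × 10^3 J = 5.348
  992.7 J → 992.7
  911 J → 911
  0.5201 kJ = 0.5201 × 10^3 J = 520.1
Sum: 6.82 + 5.348 + 992.7 + 911 + 520.1 = 2435.968

2435.968 J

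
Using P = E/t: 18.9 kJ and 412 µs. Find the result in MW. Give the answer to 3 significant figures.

45.9 MW

(18.9 × 10³) / (412 × 10⁻⁶) = 0.045874 × 10⁹ W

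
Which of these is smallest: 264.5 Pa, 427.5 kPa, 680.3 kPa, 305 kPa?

264.5 Pa

264.5 Pa = 264.5 Pa
427.5 kPa = 427500 Pa
680.3 kPa = 680300 Pa
305 kPa = 305000 Pa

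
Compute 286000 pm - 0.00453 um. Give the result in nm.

In nm:
  286000 pm = 286000 × 10⁻³ nm = 286
  0.00453 um = 0.00453 × 10³ nm = 4.53
Difference: 286 - 4.53 = 281.47

281.47 nm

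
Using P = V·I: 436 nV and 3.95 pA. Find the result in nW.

436e-9 × 3.95e-12 = 1722.2e-21 W

0.0000000017222 nW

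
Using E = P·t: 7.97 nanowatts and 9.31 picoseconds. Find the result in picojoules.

0.0000000742007 picojoules

7.97e-9 × 9.31e-12 = 74.2007e-21 J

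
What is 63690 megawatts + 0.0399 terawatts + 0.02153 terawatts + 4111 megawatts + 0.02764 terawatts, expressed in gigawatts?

156.871 gigawatts

In gigawatts:
  63690 megawatts = 63690 × 10⁻³ gigawatts = 63.69
  0.0399 terawatts = 0.0399 × 10³ gigawatts = 39.9
  0.02153 terawatts = 0.02153 × 10³ gigawatts = 21.53
  4111 megawatts = 4111 × 10⁻³ gigawatts = 4.111
  0.02764 terawatts = 0.02764 × 10³ gigawatts = 27.64
Sum: 63.69 + 39.9 + 21.53 + 4.111 + 27.64 = 156.871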